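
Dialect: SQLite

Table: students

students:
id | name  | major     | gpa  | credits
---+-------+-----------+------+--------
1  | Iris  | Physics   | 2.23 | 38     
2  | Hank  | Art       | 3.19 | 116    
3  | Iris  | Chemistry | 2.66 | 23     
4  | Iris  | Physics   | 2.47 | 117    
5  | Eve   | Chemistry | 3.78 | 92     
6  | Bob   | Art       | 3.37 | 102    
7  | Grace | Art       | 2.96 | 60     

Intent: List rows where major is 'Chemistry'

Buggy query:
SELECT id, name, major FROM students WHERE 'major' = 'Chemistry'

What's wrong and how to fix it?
Bug: 'major' in single quotes is a string literal, not the column; the comparison is literal-vs-literal and never true

Fix: Remove the quotes around the column name (or use double quotes for an identifier)

Corrected query:
SELECT id, name, major FROM students WHERE major = 'Chemistry'

Result:
id | name | major    
---+------+----------
3  | Iris | Chemistry
5  | Eve  | Chemistry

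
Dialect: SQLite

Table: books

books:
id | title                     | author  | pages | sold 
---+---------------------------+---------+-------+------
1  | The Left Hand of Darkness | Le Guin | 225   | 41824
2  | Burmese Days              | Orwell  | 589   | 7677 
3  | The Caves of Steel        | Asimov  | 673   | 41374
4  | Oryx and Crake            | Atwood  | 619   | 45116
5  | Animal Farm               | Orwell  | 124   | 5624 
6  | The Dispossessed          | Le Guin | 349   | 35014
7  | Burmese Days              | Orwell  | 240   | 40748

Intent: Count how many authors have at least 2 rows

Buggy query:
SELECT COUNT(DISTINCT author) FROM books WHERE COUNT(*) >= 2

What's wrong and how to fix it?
Bug: COUNT(*) cannot appear in WHERE; the per-group count doesn't exist yet

Fix: Group first with HAVING COUNT(*) >= 2, then COUNT the resulting groups

Corrected query:
SELECT COUNT(*) FROM (SELECT author FROM books GROUP BY author HAVING COUNT(*) >= 2)

Result:
COUNT(*)
--------
2       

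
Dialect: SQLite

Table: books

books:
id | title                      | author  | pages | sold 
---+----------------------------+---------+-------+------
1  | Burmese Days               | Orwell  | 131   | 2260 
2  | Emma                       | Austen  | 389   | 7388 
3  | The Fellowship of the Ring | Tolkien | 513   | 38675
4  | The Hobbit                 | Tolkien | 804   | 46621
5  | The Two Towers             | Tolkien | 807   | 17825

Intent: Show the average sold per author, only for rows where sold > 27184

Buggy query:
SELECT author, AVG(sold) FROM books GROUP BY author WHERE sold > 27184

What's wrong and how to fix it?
Bug: Row-level WHERE must come before GROUP BY in the clause order

Fix: Place WHERE between FROM and GROUP BY

Corrected query:
SELECT author, AVG(sold) FROM books WHERE sold > 27184 GROUP BY author

Result:
author  | AVG(sold)
--------+----------
Tolkien | 42648    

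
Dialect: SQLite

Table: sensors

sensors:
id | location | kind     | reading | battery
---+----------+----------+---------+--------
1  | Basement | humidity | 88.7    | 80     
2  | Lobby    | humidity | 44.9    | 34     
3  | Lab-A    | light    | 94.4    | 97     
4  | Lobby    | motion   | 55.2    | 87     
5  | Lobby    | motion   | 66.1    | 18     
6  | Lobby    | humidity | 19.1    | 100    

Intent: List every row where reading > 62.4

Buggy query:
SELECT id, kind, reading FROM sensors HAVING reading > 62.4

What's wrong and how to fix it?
Bug: This is a non-aggregate query (no GROUP BY, no aggregates), so in SQLite the HAVING clause is invalid here; a row-level condition belongs in WHERE

Fix: Use WHERE for row-level filtering

Corrected query:
SELECT id, kind, reading FROM sensors WHERE reading > 62.4

Result:
id | kind     | reading
---+----------+--------
1  | humidity | 88.7   
3  | light    | 94.4   
5  | motion   | 66.1   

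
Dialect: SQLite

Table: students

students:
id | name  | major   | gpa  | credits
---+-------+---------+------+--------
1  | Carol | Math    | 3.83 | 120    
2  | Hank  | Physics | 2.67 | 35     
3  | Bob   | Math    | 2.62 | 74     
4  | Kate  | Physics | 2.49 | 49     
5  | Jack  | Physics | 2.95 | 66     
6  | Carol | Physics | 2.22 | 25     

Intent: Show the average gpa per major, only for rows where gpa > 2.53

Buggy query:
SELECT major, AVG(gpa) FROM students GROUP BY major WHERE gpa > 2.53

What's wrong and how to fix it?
Bug: WHERE cannot follow GROUP BY

Fix: Move the WHERE clause before GROUP BY

Corrected query:
SELECT major, AVG(gpa) FROM students WHERE gpa > 2.53 GROUP BY major

Result:
major   | AVG(gpa)
--------+---------
Math    | 3.225   
Physics | 2.81    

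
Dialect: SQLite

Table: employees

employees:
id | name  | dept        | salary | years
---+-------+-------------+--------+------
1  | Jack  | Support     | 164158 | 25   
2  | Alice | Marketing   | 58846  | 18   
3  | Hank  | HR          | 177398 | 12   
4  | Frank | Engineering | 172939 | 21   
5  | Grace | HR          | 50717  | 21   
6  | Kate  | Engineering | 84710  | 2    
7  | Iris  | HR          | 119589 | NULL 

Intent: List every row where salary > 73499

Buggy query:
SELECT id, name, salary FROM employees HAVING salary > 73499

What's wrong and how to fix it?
Bug: This is a non-aggregate query (no GROUP BY, no aggregates), so in SQLite the HAVING clause is invalid here; a row-level condition belongs in WHERE

Fix: Replace HAVING with WHERE since the condition applies to individual rows

Corrected query:
SELECT id, name, salary FROM employees WHERE salary > 73499

Result:
id | name  | salary
---+-------+-------
1  | Jack  | 164158
3  | Hank  | 177398
4  | Frank | 172939
6  | Kate  | 84710 
7  | Iris  | 119589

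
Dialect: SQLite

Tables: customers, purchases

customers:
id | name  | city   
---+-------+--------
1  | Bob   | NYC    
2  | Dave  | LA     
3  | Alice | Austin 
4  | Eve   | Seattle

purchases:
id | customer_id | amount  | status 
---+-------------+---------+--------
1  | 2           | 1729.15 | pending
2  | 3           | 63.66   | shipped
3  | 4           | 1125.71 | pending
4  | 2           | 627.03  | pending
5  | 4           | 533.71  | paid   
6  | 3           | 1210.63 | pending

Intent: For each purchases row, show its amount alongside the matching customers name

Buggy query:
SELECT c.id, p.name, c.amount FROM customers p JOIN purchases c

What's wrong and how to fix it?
Bug: Missing join condition: each purchases row is matched to all customers rows instead of just its own

Fix: Add ON c.customer_id = p.id to the JOIN

Corrected query:
SELECT c.id, p.name, c.amount FROM customers p JOIN purchases c ON c.customer_id = p.id

Result:
id | name  | amount 
---+-------+--------
1  | Dave  | 1729.15
2  | Alice | 63.66  
3  | Eve   | 1125.71
4  | Dave  | 627.03 
5  | Eve   | 533.71 
6  | Alice | 1210.63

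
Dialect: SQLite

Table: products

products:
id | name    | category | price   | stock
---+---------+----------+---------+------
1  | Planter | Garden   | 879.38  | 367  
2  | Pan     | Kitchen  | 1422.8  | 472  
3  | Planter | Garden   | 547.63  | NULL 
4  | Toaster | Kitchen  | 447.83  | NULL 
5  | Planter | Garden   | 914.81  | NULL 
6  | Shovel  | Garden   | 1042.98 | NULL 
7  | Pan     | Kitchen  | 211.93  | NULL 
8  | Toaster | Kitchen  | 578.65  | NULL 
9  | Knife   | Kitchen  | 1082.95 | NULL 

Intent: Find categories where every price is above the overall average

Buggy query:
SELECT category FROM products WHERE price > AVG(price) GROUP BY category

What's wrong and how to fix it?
Bug: AVG() is an aggregate; it can't sit directly in WHERE

Fix: Compute the overall average in a scalar subquery and compare each group's MIN against it in HAVING

Corrected query:
SELECT category FROM products GROUP BY category HAVING MIN(price) > (SELECT AVG(price) FROM products)

Result:
(no rows)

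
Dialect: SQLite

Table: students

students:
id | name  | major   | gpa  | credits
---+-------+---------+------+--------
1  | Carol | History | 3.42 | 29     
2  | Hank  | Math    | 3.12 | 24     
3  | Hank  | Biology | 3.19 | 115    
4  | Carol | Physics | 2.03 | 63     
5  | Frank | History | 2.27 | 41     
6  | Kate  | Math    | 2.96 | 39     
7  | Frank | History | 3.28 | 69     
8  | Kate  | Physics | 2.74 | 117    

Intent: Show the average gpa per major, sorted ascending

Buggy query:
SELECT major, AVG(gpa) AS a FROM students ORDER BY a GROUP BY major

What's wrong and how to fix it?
Bug: ORDER BY appears before GROUP BY; SQL clause order requires GROUP BY first

Fix: Reorder: SELECT … FROM … GROUP BY … ORDER BY …

Corrected query:
SELECT major, AVG(gpa) AS a FROM students GROUP BY major ORDER BY a

Result:
major   | a    
--------+------
Physics | 2.385
History | 2.99 
Math    | 3.04 
Biology | 3.19 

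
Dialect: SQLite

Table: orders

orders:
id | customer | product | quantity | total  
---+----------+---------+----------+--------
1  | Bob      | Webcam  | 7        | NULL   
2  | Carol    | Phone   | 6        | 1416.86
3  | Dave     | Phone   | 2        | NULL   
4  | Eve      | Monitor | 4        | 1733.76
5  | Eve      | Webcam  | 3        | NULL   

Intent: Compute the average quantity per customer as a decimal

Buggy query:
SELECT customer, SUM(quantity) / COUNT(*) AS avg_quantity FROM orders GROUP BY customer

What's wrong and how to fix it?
Bug: Both operands are integers, so '/' performs integer division and truncates

Fix: Cast one side to REAL so the division keeps the fractional part

Corrected query:
SELECT customer, SUM(quantity) * 1.0 / COUNT(*) AS avg_quantity FROM orders GROUP BY customer

Result:
customer | avg_quantity
---------+-------------
Bob      | 7           
Carol    | 6           
Dave     | 2           
Eve      | 3.5         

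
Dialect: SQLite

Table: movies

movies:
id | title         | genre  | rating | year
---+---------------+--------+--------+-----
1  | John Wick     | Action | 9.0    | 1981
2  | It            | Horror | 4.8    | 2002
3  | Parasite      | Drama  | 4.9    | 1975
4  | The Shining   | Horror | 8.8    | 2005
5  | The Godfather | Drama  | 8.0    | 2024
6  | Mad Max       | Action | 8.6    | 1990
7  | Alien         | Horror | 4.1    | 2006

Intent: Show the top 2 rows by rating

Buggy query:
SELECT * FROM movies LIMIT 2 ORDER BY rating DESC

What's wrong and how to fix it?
Bug: LIMIT must come after ORDER BY

Fix: Sort with ORDER BY, then apply LIMIT

Corrected query:
SELECT * FROM movies ORDER BY rating DESC LIMIT 2

Result:
id | title       | genre  | rating | year
---+-------------+--------+--------+-----
1  | John Wick   | Action | 9      | 1981
4  | The Shining | Horror | 8.8    | 2005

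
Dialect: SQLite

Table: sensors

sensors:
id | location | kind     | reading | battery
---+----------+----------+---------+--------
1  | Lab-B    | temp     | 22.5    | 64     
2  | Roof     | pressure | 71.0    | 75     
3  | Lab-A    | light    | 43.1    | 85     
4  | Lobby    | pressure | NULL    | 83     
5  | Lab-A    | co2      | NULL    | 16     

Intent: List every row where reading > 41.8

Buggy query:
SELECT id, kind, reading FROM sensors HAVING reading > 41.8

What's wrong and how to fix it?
Bug: HAVING filters the output of aggregation, but this query has no GROUP BY and no aggregate functions, so SQLite rejects it (HAVING clause on a non-aggregate query); the condition here is per row

Fix: Use WHERE for row-level filtering

Corrected query:
SELECT id, kind, reading FROM sensors WHERE reading > 41.8

Result:
id | kind     | reading
---+----------+--------
2  | pressure | 71     
3  | light    | 43.1   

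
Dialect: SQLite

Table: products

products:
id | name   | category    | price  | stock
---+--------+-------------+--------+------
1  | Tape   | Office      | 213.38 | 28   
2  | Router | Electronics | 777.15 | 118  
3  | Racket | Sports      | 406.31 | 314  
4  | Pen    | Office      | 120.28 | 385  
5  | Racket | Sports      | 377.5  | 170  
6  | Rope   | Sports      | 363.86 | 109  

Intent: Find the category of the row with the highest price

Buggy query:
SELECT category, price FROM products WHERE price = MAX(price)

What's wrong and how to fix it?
Bug: WHERE is evaluated per row; an aggregate over the whole table isn't defined there

Fix: Use a subquery: WHERE price = (SELECT MAX(price) FROM products)

Corrected query:
SELECT category, price FROM products WHERE price = (SELECT MAX(price) FROM products)

Result:
category    | price 
------------+-------
Electronics | 777.15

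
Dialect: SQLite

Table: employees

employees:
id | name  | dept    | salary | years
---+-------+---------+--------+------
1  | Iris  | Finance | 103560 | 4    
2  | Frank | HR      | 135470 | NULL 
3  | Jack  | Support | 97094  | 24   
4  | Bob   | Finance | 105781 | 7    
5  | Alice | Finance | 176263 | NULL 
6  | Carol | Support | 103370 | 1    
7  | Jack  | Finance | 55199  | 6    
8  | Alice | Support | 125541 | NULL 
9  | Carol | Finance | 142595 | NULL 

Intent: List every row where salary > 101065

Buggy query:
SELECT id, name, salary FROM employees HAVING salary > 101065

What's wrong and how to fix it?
Bug: This is a non-aggregate query (no GROUP BY, no aggregates), so in SQLite the HAVING clause is invalid here; a row-level condition belongs in WHERE

Fix: Replace HAVING with WHERE since the condition applies to individual rows

Corrected query:
SELECT id, name, salary FROM employees WHERE salary > 101065

Result:
id | name  | salary
---+-------+-------
1  | Iris  | 103560
2  | Frank | 135470
4  | Bob   | 105781
5  | Alice | 176263
6  | Carol | 103370
8  | Alice | 125541
9  | Carol | 142595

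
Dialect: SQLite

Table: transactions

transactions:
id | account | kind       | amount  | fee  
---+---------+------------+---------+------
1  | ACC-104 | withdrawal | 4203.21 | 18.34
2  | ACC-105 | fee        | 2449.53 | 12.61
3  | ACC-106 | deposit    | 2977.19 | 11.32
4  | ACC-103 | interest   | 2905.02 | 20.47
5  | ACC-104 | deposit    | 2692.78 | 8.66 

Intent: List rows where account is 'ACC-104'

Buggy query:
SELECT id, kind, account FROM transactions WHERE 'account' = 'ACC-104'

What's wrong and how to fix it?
Bug: 'account' in single quotes is a string literal, not the column; the comparison is literal-vs-literal and never true

Fix: Reference the column as account without single quotes

Corrected query:
SELECT id, kind, account FROM transactions WHERE account = 'ACC-104'

Result:
id | kind       | account
---+------------+--------
1  | withdrawal | ACC-104
5  | deposit    | ACC-104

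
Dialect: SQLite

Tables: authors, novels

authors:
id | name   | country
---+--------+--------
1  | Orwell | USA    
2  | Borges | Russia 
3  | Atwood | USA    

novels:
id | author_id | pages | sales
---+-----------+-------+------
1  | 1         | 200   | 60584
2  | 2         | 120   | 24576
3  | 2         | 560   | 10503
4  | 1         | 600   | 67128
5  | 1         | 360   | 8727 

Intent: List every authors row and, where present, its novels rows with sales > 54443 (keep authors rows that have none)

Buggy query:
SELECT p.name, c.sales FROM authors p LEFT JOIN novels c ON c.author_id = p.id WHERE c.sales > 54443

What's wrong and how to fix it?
Bug: Filtering c.sales in WHERE discards the NULL rows produced by LEFT JOIN, turning it into an inner join

Fix: Move the right-table condition into the ON clause so unmatched parents are kept

Corrected query:
SELECT p.name, c.sales FROM authors p LEFT JOIN novels c ON c.author_id = p.id AND c.sales > 54443

Result:
name   | sales
-------+------
Orwell | 60584
Orwell | 67128
Borges | NULL 
Atwood | NULL 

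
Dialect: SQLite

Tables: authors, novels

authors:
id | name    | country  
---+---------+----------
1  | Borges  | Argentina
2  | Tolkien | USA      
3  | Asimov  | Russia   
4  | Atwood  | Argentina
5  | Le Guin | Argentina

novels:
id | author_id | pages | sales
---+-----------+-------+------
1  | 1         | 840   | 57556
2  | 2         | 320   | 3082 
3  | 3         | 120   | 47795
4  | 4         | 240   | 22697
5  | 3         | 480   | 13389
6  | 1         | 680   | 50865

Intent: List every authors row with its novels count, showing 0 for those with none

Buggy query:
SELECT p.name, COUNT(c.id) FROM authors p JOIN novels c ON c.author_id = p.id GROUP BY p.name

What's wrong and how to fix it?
Bug: INNER JOIN drops authors rows that have no matching novels rows

Fix: Switch to LEFT JOIN to retain unmatched parent rows

Corrected query:
SELECT p.name, COUNT(c.id) FROM authors p LEFT JOIN novels c ON c.author_id = p.id GROUP BY p.name

Result:
name    | COUNT(c.id)
--------+------------
Asimov  | 2          
Atwood  | 1          
Borges  | 2          
Le Guin | 0          
Tolkien | 1          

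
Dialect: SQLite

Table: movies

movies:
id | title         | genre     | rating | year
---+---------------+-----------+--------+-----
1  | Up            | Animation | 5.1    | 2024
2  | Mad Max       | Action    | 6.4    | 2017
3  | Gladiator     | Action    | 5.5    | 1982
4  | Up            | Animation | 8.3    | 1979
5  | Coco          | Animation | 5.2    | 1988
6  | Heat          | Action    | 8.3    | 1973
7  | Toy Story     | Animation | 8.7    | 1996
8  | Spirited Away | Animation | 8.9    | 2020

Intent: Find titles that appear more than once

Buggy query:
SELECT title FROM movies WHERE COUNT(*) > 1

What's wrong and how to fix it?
Bug: WHERE can't reference COUNT(*); aggregates are computed after WHERE

Fix: GROUP BY title, then filter groups with HAVING COUNT(*) > 1

Corrected query:
SELECT title FROM movies GROUP BY title HAVING COUNT(*) > 1

Result:
title
-----
Up   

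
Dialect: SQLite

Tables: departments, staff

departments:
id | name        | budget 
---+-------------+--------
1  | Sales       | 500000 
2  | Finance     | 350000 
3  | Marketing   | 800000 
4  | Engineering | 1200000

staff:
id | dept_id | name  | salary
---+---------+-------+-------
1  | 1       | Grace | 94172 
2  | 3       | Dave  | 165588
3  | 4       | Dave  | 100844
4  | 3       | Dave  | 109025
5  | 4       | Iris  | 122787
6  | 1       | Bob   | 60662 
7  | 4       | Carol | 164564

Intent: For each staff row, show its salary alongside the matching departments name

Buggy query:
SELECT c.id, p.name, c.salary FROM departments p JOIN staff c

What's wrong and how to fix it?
Bug: Missing join condition: each staff row is matched to all departments rows instead of just its own

Fix: Specify the join condition linking the foreign key to the parent id

Corrected query:
SELECT c.id, p.name, c.salary FROM departments p JOIN staff c ON c.dept_id = p.id

Result:
id | name        | salary
---+-------------+-------
1  | Sales       | 94172 
2  | Marketing   | 165588
3  | Engineering | 100844
4  | Marketing   | 109025
5  | Engineering | 122787
6  | Sales       | 60662 
7  | Engineering | 164564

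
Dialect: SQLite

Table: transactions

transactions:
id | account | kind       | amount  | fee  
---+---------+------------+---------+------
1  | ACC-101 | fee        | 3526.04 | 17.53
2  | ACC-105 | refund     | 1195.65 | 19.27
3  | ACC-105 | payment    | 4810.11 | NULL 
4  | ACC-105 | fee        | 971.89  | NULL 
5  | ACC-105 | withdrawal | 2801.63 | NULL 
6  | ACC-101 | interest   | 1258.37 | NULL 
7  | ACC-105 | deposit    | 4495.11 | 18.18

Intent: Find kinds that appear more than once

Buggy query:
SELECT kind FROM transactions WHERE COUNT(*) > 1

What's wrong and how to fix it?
Bug: WHERE can't reference COUNT(*); aggregates are computed after WHERE

Fix: Group first, then use HAVING for the count condition

Corrected query:
SELECT kind FROM transactions GROUP BY kind HAVING COUNT(*) > 1

Result:
kind
----
fee 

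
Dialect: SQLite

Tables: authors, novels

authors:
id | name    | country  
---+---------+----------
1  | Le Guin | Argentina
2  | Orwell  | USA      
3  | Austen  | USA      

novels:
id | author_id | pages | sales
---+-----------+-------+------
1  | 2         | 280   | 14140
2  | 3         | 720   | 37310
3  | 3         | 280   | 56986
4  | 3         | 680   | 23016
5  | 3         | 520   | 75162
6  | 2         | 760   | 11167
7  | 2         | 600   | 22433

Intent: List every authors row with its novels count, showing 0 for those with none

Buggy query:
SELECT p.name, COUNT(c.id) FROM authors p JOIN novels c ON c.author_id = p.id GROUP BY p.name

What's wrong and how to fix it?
Bug: INNER JOIN drops authors rows that have no matching novels rows

Fix: Use LEFT JOIN so parents without children still appear (COUNT(c.id) gives 0)

Corrected query:
SELECT p.name, COUNT(c.id) FROM authors p LEFT JOIN novels c ON c.author_id = p.id GROUP BY p.name

Result:
name    | COUNT(c.id)
--------+------------
Austen  | 4          
Le Guin | 0          
Orwell  | 3          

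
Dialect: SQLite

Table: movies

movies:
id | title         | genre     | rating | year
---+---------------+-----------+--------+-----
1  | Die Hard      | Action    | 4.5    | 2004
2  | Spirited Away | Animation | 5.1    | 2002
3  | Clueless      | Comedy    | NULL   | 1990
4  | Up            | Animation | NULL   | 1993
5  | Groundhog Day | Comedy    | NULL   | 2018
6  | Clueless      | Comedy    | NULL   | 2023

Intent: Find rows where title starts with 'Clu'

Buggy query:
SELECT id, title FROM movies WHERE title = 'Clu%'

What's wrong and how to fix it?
Bug: '=' compares the literal string including the % character; pattern matching needs LIKE

Fix: Use LIKE for wildcard pattern matching

Corrected query:
SELECT id, title FROM movies WHERE title LIKE 'Clu%'

Result:
id | title   
---+---------
3  | Clueless
6  | Clueless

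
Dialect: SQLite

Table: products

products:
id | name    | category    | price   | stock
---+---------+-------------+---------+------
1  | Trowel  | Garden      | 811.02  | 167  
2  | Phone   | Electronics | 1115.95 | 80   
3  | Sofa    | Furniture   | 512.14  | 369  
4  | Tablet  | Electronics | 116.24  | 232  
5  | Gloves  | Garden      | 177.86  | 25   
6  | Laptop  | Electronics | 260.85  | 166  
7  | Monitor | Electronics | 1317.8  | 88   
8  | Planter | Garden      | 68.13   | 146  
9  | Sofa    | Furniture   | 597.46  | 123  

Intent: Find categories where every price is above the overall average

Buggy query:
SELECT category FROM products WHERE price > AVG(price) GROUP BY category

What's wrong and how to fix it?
Bug: AVG() is an aggregate; it can't sit directly in WHERE

Fix: Use a subquery for AVG and a HAVING MIN(...) filter so the condition holds for every row in the group

Corrected query:
SELECT category FROM products GROUP BY category HAVING MIN(price) > (SELECT AVG(price) FROM products)

Result:
(no rows)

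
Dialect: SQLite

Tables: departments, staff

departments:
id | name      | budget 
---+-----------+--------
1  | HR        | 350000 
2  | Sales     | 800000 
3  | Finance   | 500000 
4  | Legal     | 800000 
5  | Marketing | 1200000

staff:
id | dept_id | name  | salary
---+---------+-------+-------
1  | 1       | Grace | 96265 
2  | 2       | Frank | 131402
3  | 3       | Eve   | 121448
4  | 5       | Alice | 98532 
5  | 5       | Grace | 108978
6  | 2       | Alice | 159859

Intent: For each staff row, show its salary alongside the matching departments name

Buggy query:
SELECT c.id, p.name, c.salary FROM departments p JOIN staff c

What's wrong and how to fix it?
Bug: JOIN with no ON clause produces a cartesian product; every staff row pairs with every departments row

Fix: Add ON c.dept_id = p.id to the JOIN

Corrected query:
SELECT c.id, p.name, c.salary FROM departments p JOIN staff c ON c.dept_id = p.id

Result:
id | name      | salary
---+-----------+-------
1  | HR        | 96265 
2  | Sales     | 131402
3  | Finance   | 121448
4  | Marketing | 98532 
5  | Marketing | 108978
6  | Sales     | 159859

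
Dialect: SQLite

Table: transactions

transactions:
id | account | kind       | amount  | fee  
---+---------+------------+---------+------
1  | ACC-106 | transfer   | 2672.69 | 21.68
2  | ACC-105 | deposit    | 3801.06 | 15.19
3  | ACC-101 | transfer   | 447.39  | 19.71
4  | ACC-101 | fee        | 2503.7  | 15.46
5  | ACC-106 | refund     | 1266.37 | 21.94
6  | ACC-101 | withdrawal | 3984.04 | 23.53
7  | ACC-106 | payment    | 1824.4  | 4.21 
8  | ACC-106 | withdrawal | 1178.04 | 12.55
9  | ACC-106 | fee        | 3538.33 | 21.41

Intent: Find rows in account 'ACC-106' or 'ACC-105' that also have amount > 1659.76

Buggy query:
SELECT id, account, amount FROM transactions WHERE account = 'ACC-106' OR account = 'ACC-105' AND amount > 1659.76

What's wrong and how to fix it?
Bug: Without parentheses, AND is evaluated before OR, so the amount filter only applies to the 'ACC-105' branch

Fix: Group the OR with parentheses (or use IN), then AND the threshold

Corrected query:
SELECT id, account, amount FROM transactions WHERE (account = 'ACC-106' OR account = 'ACC-105') AND amount > 1659.76

Result:
id | account | amount 
---+---------+--------
1  | ACC-106 | 2672.69
2  | ACC-105 | 3801.06
7  | ACC-106 | 1824.4 
9  | ACC-106 | 3538.33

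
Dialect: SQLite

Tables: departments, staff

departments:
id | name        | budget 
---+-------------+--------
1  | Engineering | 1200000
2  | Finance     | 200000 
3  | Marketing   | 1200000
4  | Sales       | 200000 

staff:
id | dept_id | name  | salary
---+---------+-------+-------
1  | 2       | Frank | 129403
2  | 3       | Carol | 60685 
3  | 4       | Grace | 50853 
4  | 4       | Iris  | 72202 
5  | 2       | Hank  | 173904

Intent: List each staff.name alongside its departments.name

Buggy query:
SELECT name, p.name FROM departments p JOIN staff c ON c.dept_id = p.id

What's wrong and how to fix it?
Bug: Both tables have a 'name' column; the unqualified reference is ambiguous

Fix: Qualify the column with its table alias (c.name)

Corrected query:
SELECT c.name, p.name FROM departments p JOIN staff c ON c.dept_id = p.id

Result:
name  | name     
------+----------
Frank | Finance  
Carol | Marketing
Grace | Sales    
Iris  | Sales    
Hank  | Finance  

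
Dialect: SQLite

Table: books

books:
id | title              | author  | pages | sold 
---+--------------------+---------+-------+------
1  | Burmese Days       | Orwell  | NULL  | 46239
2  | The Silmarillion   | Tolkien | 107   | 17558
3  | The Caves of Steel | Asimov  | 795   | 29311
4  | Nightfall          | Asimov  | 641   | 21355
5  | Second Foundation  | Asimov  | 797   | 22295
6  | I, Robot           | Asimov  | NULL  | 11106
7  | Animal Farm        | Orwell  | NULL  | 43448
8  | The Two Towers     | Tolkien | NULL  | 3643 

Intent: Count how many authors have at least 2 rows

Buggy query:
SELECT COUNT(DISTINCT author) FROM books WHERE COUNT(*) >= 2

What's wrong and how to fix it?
Bug: WHERE filters individual rows, not groups, so a group-level COUNT is invalid there

Fix: Group first with HAVING COUNT(*) >= 2, then COUNT the resulting groups

Corrected query:
SELECT COUNT(*) FROM (SELECT author FROM books GROUP BY author HAVING COUNT(*) >= 2)

Result:
COUNT(*)
--------
3       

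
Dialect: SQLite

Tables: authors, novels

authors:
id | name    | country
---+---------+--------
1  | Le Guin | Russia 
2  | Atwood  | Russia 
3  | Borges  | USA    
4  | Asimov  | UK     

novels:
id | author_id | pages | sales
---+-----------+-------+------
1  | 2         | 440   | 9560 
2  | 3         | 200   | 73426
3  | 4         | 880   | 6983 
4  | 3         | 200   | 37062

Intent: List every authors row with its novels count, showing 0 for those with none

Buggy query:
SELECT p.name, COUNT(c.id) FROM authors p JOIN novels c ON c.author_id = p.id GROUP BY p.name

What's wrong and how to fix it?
Bug: An inner join excludes parents with zero children

Fix: Use LEFT JOIN so parents without children still appear (COUNT(c.id) gives 0)

Corrected query:
SELECT p.name, COUNT(c.id) FROM authors p LEFT JOIN novels c ON c.author_id = p.id GROUP BY p.name

Result:
name    | COUNT(c.id)
--------+------------
Asimov  | 1          
Atwood  | 1          
Borges  | 2          
Le Guin | 0          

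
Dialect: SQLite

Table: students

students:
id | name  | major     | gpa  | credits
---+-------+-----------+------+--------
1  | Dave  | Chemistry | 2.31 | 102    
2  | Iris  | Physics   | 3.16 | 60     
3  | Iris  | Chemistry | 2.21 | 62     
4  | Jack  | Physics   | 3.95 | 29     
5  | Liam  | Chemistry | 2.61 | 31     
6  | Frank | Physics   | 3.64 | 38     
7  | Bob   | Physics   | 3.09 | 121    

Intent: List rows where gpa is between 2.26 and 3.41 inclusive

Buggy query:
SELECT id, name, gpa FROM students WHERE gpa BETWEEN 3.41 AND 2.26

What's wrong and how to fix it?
Bug: BETWEEN expects the lower bound first; with 3.41 AND 2.26 the range is empty

Fix: Swap the bounds so the smaller value comes first

Corrected query:
SELECT id, name, gpa FROM students WHERE gpa BETWEEN 2.26 AND 3.41

Result:
id | name | gpa 
---+------+-----
1  | Dave | 2.31
2  | Iris | 3.16
5  | Liam | 2.61
7  | Bob  | 3.09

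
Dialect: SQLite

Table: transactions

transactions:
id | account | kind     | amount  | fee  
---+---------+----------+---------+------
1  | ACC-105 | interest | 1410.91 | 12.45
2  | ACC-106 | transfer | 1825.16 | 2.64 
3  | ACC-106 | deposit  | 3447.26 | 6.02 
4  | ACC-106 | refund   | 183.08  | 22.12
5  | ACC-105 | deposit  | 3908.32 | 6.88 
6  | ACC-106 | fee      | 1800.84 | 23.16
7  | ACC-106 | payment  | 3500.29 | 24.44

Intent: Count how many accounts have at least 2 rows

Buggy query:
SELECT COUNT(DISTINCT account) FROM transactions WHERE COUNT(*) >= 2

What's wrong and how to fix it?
Bug: COUNT(*) cannot appear in WHERE; the per-group count doesn't exist yet

Fix: Group first with HAVING COUNT(*) >= 2, then COUNT the resulting groups

Corrected query:
SELECT COUNT(*) FROM (SELECT account FROM transactions GROUP BY account HAVING COUNT(*) >= 2)

Result:
COUNT(*)
--------
2       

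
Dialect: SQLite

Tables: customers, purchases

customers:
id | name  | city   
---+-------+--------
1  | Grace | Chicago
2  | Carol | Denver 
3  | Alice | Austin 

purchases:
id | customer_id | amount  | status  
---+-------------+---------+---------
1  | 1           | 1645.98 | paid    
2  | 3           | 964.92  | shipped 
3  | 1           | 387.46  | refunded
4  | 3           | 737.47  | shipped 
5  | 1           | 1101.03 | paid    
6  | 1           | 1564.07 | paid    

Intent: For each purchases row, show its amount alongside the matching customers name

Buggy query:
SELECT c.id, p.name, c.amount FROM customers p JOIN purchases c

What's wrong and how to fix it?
Bug: JOIN with no ON clause produces a cartesian product; every purchases row pairs with every customers row

Fix: Add ON c.customer_id = p.id to the JOIN

Corrected query:
SELECT c.id, p.name, c.amount FROM customers p JOIN purchases c ON c.customer_id = p.id

Result:
id | name  | amount 
---+-------+--------
1  | Grace | 1645.98
2  | Alice | 964.92 
3  | Grace | 387.46 
4  | Alice | 737.47 
5  | Grace | 1101.03
6  | Grace | 1564.07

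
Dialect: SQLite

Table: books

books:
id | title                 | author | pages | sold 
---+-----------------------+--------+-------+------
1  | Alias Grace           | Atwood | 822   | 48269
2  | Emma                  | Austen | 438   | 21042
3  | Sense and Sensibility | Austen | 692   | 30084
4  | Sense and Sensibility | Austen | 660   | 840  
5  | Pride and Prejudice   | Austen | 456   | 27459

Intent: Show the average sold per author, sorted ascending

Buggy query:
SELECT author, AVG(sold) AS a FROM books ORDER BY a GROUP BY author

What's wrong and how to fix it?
Bug: ORDER BY appears before GROUP BY; SQL clause order requires GROUP BY first

Fix: Reorder: SELECT … FROM … GROUP BY … ORDER BY …

Corrected query:
SELECT author, AVG(sold) AS a FROM books GROUP BY author ORDER BY a

Result:
author | a       
-------+---------
Austen | 19856.25
Atwood | 48269   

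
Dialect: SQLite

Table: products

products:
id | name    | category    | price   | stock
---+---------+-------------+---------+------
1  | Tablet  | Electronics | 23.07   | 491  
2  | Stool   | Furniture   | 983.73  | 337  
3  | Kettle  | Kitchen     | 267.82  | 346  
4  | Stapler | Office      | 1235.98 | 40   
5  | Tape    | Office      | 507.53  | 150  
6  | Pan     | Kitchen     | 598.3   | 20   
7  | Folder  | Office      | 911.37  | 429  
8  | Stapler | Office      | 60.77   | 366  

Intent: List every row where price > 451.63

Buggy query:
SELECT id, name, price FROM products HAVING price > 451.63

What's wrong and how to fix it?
Bug: This is a non-aggregate query (no GROUP BY, no aggregates), so in SQLite the HAVING clause is invalid here; a row-level condition belongs in WHERE

Fix: Use WHERE for row-level filtering

Corrected query:
SELECT id, name, price FROM products WHERE price > 451.63

Result:
id | name    | price  
---+---------+--------
2  | Stool   | 983.73 
4  | Stapler | 1235.98
5  | Tape    | 507.53 
6  | Pan     | 598.3  
7  | Folder  | 911.37 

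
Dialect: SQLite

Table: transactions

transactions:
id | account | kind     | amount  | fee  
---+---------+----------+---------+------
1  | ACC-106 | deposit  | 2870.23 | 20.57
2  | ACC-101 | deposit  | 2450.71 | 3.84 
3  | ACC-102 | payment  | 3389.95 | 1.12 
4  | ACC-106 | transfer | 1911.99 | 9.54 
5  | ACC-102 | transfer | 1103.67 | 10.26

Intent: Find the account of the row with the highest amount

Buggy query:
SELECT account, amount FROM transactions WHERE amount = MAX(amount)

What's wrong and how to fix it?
Bug: MAX(amount) is an aggregate and cannot be used directly in WHERE

Fix: Use a subquery: WHERE amount = (SELECT MAX(amount) FROM transactions)

Corrected query:
SELECT account, amount FROM transactions WHERE amount = (SELECT MAX(amount) FROM transactions)

Result:
account | amount 
--------+--------
ACC-102 | 3389.95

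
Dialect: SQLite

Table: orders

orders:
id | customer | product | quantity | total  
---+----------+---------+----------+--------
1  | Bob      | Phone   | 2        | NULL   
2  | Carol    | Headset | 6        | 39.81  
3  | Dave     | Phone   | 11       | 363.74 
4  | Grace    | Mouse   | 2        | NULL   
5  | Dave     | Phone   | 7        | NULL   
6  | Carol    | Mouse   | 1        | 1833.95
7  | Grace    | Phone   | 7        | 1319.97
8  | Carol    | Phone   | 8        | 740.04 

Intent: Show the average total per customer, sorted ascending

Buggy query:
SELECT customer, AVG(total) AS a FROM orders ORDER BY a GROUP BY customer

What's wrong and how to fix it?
Bug: GROUP BY must precede ORDER BY

Fix: Move ORDER BY to the end, after GROUP BY

Corrected query:
SELECT customer, AVG(total) AS a FROM orders GROUP BY customer ORDER BY a

Result:
customer | a         
---------+-----------
Bob      | NULL      
Dave     | 363.74    
Carol    | 871.266667
Grace    | 1319.97   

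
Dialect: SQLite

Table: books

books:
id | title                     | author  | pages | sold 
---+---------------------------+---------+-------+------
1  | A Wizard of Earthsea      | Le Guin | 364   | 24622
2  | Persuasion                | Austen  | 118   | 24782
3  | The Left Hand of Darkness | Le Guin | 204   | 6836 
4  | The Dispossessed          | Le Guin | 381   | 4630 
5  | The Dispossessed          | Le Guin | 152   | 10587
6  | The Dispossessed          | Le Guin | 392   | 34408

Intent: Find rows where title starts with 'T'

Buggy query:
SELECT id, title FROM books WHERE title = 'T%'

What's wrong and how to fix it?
Bug: '=' compares the literal string including the % character; pattern matching needs LIKE

Fix: Use LIKE for wildcard pattern matching

Corrected query:
SELECT id, title FROM books WHERE title LIKE 'T%'

Result:
id | title                    
---+--------------------------
3  | The Left Hand of Darkness
4  | The Dispossessed         
5  | The Dispossessed         
6  | The Dispossessed         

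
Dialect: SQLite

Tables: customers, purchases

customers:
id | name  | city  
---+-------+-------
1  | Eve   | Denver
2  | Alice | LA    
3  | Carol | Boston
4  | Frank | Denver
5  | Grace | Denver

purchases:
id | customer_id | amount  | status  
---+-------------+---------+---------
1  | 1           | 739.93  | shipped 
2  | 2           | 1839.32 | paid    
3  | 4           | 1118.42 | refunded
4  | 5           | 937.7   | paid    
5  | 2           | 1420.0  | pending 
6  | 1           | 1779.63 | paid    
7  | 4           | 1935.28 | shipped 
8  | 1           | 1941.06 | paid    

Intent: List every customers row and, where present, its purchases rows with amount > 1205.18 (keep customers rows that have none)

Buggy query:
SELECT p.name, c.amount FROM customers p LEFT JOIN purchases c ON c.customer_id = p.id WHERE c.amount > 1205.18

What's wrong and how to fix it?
Bug: A WHERE condition on the right-hand table after LEFT JOIN drops unmatched parents

Fix: Move the right-table condition into the ON clause so unmatched parents are kept

Corrected query:
SELECT p.name, c.amount FROM customers p LEFT JOIN purchases c ON c.customer_id = p.id AND c.amount > 1205.18

Result:
name  | amount 
------+--------
Eve   | 1779.63
Eve   | 1941.06
Alice | 1420   
Alice | 1839.32
Carol | NULL   
Frank | 1935.28
Grace | NULL   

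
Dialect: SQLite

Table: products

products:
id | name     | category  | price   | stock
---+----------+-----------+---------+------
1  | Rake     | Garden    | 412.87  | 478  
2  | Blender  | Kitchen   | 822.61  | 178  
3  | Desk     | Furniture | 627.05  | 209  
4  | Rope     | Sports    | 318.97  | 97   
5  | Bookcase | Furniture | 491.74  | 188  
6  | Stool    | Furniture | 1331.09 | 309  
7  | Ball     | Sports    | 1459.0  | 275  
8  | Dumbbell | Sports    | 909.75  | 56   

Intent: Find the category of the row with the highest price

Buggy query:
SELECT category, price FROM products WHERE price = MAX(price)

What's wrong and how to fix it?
Bug: MAX(price) is an aggregate and cannot be used directly in WHERE

Fix: Use a subquery: WHERE price = (SELECT MAX(price) FROM products)

Corrected query:
SELECT category, price FROM products WHERE price = (SELECT MAX(price) FROM products)

Result:
category | price
---------+------
Sports   | 1459 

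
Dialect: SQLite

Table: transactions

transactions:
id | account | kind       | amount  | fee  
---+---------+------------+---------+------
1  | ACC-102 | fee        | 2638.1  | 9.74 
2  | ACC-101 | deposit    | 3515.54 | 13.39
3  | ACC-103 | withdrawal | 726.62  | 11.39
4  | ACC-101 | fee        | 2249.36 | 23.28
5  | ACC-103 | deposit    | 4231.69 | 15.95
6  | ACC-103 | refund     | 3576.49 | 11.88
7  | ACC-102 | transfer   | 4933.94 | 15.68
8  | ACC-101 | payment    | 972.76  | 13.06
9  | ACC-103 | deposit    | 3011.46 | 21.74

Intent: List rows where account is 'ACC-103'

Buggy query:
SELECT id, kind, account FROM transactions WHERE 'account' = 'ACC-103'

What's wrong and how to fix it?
Bug: Single quotes denote string literals in SQL; the column name is being compared as a constant string

Fix: Remove the quotes around the column name (or use double quotes for an identifier)

Corrected query:
SELECT id, kind, account FROM transactions WHERE account = 'ACC-103'

Result:
id | kind       | account
---+------------+--------
3  | withdrawal | ACC-103
5  | deposit    | ACC-103
6  | refund     | ACC-103
9  | deposit    | ACC-103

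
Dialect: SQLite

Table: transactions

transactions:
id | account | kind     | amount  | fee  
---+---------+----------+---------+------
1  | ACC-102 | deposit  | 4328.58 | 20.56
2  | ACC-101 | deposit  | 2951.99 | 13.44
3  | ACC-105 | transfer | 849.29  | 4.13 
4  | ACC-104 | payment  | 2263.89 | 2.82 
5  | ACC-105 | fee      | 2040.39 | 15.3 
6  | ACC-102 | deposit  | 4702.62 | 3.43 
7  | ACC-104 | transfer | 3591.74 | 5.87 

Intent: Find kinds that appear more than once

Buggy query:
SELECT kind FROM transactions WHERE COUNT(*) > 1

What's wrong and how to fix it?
Bug: WHERE can't reference COUNT(*); aggregates are computed after WHERE

Fix: GROUP BY kind, then filter groups with HAVING COUNT(*) > 1

Corrected query:
SELECT kind FROM transactions GROUP BY kind HAVING COUNT(*) > 1

Result:
kind    
--------
deposit 
transfer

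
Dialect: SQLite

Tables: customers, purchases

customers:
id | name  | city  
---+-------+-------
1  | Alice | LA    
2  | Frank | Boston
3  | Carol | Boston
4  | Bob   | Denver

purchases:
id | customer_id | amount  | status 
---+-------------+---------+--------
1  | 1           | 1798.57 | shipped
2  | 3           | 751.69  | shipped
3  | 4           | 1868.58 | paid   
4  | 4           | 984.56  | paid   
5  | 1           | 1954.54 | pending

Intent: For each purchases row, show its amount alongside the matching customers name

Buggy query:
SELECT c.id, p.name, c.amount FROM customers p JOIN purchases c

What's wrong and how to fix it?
Bug: JOIN with no ON clause produces a cartesian product; every purchases row pairs with every customers row

Fix: Specify the join condition linking the foreign key to the parent id

Corrected query:
SELECT c.id, p.name, c.amount FROM customers p JOIN purchases c ON c.customer_id = p.id

Result:
id | name  | amount 
---+-------+--------
1  | Alice | 1798.57
2  | Carol | 751.69 
3  | Bob   | 1868.58
4  | Bob   | 984.56 
5  | Alice | 1954.54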